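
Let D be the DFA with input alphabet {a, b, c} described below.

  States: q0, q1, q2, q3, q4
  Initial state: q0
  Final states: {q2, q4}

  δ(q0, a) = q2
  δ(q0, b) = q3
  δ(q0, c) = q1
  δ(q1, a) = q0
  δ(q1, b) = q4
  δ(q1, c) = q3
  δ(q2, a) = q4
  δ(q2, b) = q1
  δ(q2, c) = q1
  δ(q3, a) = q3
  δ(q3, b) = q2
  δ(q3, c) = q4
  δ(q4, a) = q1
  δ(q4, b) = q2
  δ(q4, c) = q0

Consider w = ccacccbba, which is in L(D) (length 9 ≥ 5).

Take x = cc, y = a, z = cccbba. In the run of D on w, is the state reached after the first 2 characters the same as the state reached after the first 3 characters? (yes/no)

yes

State sequence: q0 -c-> q1 -c-> q3 -a-> q3

After x (step 2): q3. After xy (step 3): q3.
They match, so y = a drives D around a cycle from q3 back to itself; pumping y any number of times keeps D in q3 before reading z, and xyⁱz ∈ L(D) for every i ≥ 0.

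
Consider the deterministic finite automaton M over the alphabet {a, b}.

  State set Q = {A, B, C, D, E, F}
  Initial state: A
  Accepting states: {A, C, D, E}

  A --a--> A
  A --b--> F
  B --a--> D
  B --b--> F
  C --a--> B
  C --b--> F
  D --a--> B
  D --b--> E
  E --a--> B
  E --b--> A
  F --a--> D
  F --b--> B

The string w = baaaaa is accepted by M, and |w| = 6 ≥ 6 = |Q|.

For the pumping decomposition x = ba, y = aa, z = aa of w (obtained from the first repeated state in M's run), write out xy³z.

xy^3z = ba·aa·aa·aa·aa = baaaaaaaaa.
Reading y = aa takes M from D back to D, so after x·y·y·y the machine is still in D, and z then leads to the accepting state D. Hence baaaaaaaaa ∈ L(M).

baaaaaaaaa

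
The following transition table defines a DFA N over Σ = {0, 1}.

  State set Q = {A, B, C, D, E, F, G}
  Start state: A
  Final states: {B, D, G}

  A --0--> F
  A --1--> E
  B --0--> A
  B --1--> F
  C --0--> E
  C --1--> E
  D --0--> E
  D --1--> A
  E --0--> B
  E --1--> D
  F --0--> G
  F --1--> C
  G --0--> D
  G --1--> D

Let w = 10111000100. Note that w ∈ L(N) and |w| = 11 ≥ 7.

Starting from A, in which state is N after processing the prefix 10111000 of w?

Run of N on the first 8 characters of w = 1 0 1 1 1 0 0 0:
  step 0: A  (start)
  step 1: E  (read 1: A→E)
  step 2: B  (read 0: E→B)
  step 3: F  (read 1: B→F)
  step 4: C  (read 1: F→C)
  step 5: E  (read 1: C→E)
  step 6: B  (read 0: E→B)
  step 7: A  (read 0: B→A)
  step 8: F  (read 0: A→F)

After reading 8 characters, N is in state F.
(This kind of state-tracing is the core of the pumping-lemma construction: with 7 states, pigeonhole forces a repeat within the first 7 steps.)

F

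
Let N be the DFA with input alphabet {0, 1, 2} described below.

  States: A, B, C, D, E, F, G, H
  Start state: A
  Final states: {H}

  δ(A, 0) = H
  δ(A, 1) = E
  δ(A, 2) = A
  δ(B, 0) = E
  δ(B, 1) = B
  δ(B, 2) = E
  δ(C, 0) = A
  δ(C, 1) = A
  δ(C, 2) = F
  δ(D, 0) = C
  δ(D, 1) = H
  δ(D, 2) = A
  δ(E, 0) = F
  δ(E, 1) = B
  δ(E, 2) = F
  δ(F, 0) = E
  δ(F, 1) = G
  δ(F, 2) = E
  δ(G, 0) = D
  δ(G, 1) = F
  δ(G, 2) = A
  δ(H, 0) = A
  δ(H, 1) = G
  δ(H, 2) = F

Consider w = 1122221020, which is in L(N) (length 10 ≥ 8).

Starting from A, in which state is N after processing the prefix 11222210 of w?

State sequence: A -1-> E -1-> B -2-> E -2-> F -2-> E -2-> F -1-> G -0-> D

After reading 8 characters, N is in state D.
(This kind of state-tracing is the core of the pumping-lemma construction: with 8 states, pigeonhole forces a repeat within the first 8 steps.)

D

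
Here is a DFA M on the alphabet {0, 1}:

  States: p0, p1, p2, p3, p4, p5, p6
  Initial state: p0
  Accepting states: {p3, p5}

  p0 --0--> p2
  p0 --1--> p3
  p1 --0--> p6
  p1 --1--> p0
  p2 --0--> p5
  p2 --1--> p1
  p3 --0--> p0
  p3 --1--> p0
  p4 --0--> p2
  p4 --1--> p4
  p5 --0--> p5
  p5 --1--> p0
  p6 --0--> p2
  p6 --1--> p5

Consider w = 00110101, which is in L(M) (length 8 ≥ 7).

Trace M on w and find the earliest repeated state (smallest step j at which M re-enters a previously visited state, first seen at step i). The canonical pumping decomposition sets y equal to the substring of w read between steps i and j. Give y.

001

Run of M on w = 0 0 1 1 0 1 0 1:
  step 0: p0  (start)
  step 1: p2  (read 0: p0→p2)
  step 2: p5  (read 0: p2→p5)
  step 3: p0  (read 1: p5→p0)   ← first repeat (p0 seen earlier)
  step 4: p3  (read 1: p0→p3)
  step 5: p0  (read 0: p3→p0)
  step 6: p3  (read 1: p0→p3)
  step 7: p0  (read 0: p3→p0)
  step 8: p3  (read 1: p0→p3)

So i = 0, j = 3, giving x = w[0:0] = ε, y = w[0:3] = 001, z = w[3:8] = 10101.
Check: |xy| = 3 ≤ 7 and |y| = 3 ≥ 1. Reading y takes M from p0 back to p0, so every xyⁱz is accepted.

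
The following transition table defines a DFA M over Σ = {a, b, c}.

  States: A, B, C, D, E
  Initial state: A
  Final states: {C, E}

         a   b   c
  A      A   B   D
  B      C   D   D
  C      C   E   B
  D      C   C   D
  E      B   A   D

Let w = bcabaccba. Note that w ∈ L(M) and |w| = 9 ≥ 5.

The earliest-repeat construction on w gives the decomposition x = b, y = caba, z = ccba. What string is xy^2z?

xy^2z = b·caba·caba·ccba = bcabacabaccba.
Reading y = caba takes M from B back to B, so after x·y·y the machine is still in B, and z then leads to the accepting state C. Hence bcabacabaccba ∈ L(M).

bcabacabaccba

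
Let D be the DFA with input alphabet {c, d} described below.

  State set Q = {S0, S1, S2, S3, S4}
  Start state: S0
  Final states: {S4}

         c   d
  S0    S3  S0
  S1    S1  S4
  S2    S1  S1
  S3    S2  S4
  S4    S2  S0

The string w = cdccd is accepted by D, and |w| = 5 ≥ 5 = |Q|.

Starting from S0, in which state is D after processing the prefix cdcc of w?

State sequence: S0 -c-> S3 -d-> S4 -c-> S2 -c-> S1

After reading 4 characters, D is in state S1.

S1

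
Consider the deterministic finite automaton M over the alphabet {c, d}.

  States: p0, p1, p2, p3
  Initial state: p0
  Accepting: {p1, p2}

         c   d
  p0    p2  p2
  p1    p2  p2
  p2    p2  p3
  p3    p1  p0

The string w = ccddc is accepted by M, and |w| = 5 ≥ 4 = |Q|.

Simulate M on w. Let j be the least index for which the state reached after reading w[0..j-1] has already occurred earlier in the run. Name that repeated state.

State sequence: p0 -c-> p2 -c-> p2 -d-> p3 -d-> p0 -c-> p2
First repeat at step 2: p2 was already visited.

The earliest repeat is at step j = 2: M is in p2, which it already visited at step i = 1.
Since M has 4 states, any run of length ≥ 4 visits 4+1 states, so by pigeonhole some state repeats within the first 4 steps — that repeat gives the pumpable loop.

p2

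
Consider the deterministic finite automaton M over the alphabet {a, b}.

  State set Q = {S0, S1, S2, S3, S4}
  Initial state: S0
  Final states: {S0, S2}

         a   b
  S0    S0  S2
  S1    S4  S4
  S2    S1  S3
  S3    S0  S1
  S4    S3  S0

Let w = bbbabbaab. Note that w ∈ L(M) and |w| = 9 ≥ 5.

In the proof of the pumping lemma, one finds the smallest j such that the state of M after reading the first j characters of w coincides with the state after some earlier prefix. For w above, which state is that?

State sequence: S0 -b-> S2 -b-> S3 -b-> S1 -a-> S4 -b-> S0 -b-> S2 -a-> S1 -a-> S4 -b-> S0
First repeat at step 5: S0 was already visited.

The earliest repeat is at step j = 5: M is in S0, which it already visited at step i = 0.
Pumping length from the standard proof: p = 5 (the number of states). The repeated state found above gives |xy| = j ≤ 5 and |y| = j − i ≥ 1.

S0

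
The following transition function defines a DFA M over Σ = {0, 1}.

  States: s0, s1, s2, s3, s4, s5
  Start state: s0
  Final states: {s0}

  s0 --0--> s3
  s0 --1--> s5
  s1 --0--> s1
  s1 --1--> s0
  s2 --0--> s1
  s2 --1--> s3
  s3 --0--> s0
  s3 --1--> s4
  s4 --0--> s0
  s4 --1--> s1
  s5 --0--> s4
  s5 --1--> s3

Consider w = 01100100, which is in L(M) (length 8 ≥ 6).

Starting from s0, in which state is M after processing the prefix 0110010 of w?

Run of M on the first 7 characters of w = 0 1 1 0 0 1 0:
  step 0: s0  (start)
  step 1: s3  (read 0: s0→s3)
  step 2: s4  (read 1: s3→s4)
  step 3: s1  (read 1: s4→s1)
  step 4: s1  (read 0: s1→s1)
  step 5: s1  (read 0: s1→s1)
  step 6: s0  (read 1: s1→s0)
  step 7: s3  (read 0: s0→s3)

After reading 7 characters, M is in state s3.
(This kind of state-tracing is the core of the pumping-lemma construction: with 6 states, pigeonhole forces a repeat within the first 6 steps.)

s3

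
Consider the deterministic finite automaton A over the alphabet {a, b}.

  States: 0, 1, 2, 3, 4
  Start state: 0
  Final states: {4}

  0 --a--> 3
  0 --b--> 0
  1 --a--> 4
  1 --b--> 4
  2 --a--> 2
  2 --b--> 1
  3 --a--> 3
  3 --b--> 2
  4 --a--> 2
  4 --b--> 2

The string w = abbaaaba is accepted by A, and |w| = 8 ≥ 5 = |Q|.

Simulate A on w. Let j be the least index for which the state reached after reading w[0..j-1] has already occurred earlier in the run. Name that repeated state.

Run of A on w = a b b a a a b a:
  step 0: 0  (start)
  step 1: 3  (read a: 0→3)
  step 2: 2  (read b: 3→2)
  step 3: 1  (read b: 2→1)
  step 4: 4  (read a: 1→4)
  step 5: 2  (read a: 4→2)   ← first repeat (2 seen earlier)
  step 6: 2  (read a: 2→2)
  step 7: 1  (read b: 2→1)
  step 8: 4  (read a: 1→4)

The earliest repeat is at step j = 5: A is in 2, which it already visited at step i = 2.

2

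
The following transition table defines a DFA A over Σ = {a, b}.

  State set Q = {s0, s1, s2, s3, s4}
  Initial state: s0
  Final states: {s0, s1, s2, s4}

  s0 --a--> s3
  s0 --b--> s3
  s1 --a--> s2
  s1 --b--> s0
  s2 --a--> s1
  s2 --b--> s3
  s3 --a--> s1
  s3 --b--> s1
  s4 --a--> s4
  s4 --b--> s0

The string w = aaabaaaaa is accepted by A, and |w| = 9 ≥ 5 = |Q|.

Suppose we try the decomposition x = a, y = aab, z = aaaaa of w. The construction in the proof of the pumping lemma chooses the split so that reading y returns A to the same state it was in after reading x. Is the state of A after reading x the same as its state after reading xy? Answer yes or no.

Run of A on the first 4 characters of w = a a a b:
  step 0: s0  (start)
  step 1: s3  (read a: s0→s3)
  step 2: s1  (read a: s3→s1)
  step 3: s2  (read a: s1→s2)
  step 4: s3  (read b: s2→s3)

After x (step 1): s3. After xy (step 4): s3.
They match, so y = aab drives A around a cycle from s3 back to itself; pumping y any number of times keeps A in s3 before reading z, and xyⁱz ∈ L(A) for every i ≥ 0.

yes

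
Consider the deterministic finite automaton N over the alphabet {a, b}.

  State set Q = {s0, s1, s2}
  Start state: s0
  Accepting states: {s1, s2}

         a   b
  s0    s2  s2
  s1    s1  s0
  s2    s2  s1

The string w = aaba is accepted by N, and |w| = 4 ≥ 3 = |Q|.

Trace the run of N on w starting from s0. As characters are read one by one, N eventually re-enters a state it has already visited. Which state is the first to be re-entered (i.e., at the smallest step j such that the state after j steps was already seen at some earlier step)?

State sequence: s0 -a-> s2 -a-> s2 -b-> s1 -a-> s1
First repeat at step 2: s2 was already visited.

The earliest repeat is at step j = 2: N is in s2, which it already visited at step i = 1.

s2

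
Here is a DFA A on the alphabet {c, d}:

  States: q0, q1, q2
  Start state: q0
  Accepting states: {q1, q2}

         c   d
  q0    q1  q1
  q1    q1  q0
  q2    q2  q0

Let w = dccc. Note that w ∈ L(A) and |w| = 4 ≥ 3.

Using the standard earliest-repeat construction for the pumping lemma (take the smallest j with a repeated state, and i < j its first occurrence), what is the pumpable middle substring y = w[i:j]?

c

State sequence: q0 -d-> q1 -c-> q1 -c-> q1 -c-> q1
First repeat at step 2: q1 was already visited.

So i = 1, j = 2, giving x = w[0:1] = d, y = w[1:2] = c, z = w[2:4] = cc.
Check: |xy| = 2 ≤ 3 and |y| = 1 ≥ 1. Reading y takes A from q1 back to q1, so every xyⁱz is accepted.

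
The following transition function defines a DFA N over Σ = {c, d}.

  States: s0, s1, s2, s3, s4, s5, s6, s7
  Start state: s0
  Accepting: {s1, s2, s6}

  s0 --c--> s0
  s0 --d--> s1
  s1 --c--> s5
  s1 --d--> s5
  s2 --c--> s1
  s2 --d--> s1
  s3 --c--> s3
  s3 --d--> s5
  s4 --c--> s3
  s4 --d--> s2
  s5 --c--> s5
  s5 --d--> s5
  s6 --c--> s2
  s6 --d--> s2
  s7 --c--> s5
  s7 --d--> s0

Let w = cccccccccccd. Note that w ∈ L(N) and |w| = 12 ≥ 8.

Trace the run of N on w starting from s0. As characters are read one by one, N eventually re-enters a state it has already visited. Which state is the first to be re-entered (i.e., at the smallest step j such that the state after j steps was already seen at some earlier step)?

Run of N on w = c c c c c c c c c c c d:
  step 0: s0  (start)
  step 1: s0  (read c: s0→s0)   ← first repeat (s0 seen earlier)
  step 2: s0  (read c: s0→s0)
  step 3: s0  (read c: s0→s0)
  step 4: s0  (read c: s0→s0)
  step 5: s0  (read c: s0→s0)
  step 6: s0  (read c: s0→s0)
  step 7: s0  (read c: s0→s0)
  step 8: s0  (read c: s0→s0)
  step 9: s0  (read c: s0→s0)
  step 10: s0  (read c: s0→s0)
  step 11: s0  (read c: s0→s0)
  step 12: s1  (read d: s0→s1)

The earliest repeat is at step j = 1: N is in s0, which it already visited at step i = 0.

s0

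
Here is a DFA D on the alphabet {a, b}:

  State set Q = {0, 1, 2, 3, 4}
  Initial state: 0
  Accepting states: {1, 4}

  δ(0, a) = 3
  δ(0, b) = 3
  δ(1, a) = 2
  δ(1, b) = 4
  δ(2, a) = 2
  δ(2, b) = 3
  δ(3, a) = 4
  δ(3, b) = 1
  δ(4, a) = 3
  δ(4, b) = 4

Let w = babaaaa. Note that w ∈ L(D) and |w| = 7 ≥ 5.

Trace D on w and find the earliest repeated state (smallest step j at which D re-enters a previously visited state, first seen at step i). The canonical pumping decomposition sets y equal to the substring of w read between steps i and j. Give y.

b

State sequence: 0 -b-> 3 -a-> 4 -b-> 4 -a-> 3 -a-> 4 -a-> 3 -a-> 4
First repeat at step 3: 4 was already visited.

So i = 2, j = 3, giving x = w[0:2] = ba, y = w[2:3] = b, z = w[3:7] = aaaa.
Check: |xy| = 3 ≤ 5 and |y| = 1 ≥ 1. Reading y takes D from 4 back to 4, so every xyⁱz is accepted.
The DFA has 5 states, so the proof of the pumping lemma guarantees a repeated state among the first 5+1 visited; the segment between the two visits is the pumpable y.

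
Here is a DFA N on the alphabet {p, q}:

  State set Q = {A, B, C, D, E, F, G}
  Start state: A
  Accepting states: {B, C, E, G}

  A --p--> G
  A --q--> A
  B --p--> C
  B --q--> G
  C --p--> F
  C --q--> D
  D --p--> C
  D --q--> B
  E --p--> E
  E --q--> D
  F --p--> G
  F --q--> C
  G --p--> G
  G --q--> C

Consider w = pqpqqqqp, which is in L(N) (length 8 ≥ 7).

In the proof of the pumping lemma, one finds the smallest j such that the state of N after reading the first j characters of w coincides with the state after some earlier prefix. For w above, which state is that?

C

Run of N on w = p q p q q q q p:
  step 0: A  (start)
  step 1: G  (read p: A→G)
  step 2: C  (read q: G→C)
  step 3: F  (read p: C→F)
  step 4: C  (read q: F→C)   ← first repeat (C seen earlier)
  step 5: D  (read q: C→D)
  step 6: B  (read q: D→B)
  step 7: G  (read q: B→G)
  step 8: G  (read p: G→G)

The earliest repeat is at step j = 4: N is in C, which it already visited at step i = 2.
With |Q| = 7, pigeonhole forces a state repeat no later than step 7; the substring read between the first and second visits to that state can be pumped.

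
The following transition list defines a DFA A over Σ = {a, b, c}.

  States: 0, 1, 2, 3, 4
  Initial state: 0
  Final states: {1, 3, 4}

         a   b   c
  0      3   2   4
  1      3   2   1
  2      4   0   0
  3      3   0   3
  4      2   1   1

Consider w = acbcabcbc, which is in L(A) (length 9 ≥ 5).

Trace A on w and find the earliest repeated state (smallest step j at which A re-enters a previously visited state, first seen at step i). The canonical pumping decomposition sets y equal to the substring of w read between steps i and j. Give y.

c

State sequence: 0 -a-> 3 -c-> 3 -b-> 0 -c-> 4 -a-> 2 -b-> 0 -c-> 4 -b-> 1 -c-> 1
First repeat at step 2: 3 was already visited.

So i = 1, j = 2, giving x = w[0:1] = a, y = w[1:2] = c, z = w[2:9] = bcabcbc.
Check: |xy| = 2 ≤ 5 and |y| = 1 ≥ 1. Reading y takes A from 3 back to 3, so every xyⁱz is accepted.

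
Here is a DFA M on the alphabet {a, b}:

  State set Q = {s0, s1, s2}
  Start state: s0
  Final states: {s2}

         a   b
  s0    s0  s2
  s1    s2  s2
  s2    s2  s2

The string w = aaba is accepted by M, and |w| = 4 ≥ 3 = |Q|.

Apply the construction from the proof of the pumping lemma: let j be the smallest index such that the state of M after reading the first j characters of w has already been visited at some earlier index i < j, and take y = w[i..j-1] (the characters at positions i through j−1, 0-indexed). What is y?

State sequence: s0 -a-> s0 -a-> s0 -b-> s2 -a-> s2
First repeat at step 1: s0 was already visited.

So i = 0, j = 1, giving x = w[0:0] = ε, y = w[0:1] = a, z = w[1:4] = aba.
Check: |xy| = 1 ≤ 3 and |y| = 1 ≥ 1. Reading y takes M from s0 back to s0, so every xyⁱz is accepted.
Since M has 3 states, any run of length ≥ 3 visits 3+1 states, so by pigeonhole some state repeats within the first 3 steps — that repeat gives the pumpable loop.

a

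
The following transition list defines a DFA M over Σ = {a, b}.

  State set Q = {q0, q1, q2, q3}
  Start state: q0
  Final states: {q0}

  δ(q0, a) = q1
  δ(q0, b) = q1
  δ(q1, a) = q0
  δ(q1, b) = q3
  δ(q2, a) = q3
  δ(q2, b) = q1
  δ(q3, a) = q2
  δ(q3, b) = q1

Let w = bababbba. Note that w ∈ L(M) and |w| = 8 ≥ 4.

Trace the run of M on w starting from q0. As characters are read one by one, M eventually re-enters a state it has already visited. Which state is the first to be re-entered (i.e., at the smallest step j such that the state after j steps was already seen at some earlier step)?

q0

State sequence: q0 -b-> q1 -a-> q0 -b-> q1 -a-> q0 -b-> q1 -b-> q3 -b-> q1 -a-> q0
First repeat at step 2: q0 was already visited.

The earliest repeat is at step j = 2: M is in q0, which it already visited at step i = 0.
The DFA has 4 states, so the proof of the pumping lemma guarantees a repeated state among the first 4+1 visited; the segment between the two visits is the pumpable y.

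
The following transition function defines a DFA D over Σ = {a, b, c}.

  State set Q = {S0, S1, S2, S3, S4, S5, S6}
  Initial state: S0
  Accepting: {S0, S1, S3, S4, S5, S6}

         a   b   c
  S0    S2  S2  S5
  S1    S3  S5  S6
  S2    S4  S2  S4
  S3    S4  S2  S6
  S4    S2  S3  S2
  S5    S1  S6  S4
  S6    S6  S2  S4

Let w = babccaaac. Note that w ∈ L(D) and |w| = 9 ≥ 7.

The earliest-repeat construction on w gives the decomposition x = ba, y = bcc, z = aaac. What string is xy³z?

xy^3z = ba·bcc·bcc·bcc·aaac = babccbccbccaaac.
Reading y = bcc takes D from S4 back to S4, so after x·y·y·y the machine is still in S4, and z then leads to the accepting state S4. Hence babccbccbccaaac ∈ L(D).

babccbccbccaaac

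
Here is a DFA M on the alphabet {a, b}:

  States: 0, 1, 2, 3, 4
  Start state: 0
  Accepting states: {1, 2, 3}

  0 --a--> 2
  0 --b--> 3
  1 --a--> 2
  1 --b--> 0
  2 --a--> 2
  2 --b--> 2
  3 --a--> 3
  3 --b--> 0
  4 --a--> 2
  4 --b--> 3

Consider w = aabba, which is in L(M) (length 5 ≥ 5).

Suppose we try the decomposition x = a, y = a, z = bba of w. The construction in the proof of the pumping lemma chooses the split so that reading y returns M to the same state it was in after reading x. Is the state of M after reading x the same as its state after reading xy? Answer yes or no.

yes

State sequence: 0 -a-> 2 -a-> 2

After x (step 1): 2. After xy (step 2): 2.
They match, so y = a drives M around a cycle from 2 back to itself; pumping y any number of times keeps M in 2 before reading z, and xyⁱz ∈ L(M) for every i ≥ 0.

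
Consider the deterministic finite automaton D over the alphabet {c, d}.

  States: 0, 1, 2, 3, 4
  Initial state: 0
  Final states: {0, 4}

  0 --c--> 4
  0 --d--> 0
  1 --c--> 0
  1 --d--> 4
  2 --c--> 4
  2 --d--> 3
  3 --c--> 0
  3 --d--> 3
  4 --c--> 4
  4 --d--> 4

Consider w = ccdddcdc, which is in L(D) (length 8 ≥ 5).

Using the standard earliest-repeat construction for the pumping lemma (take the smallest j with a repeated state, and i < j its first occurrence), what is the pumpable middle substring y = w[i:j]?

c

State sequence: 0 -c-> 4 -c-> 4 -d-> 4 -d-> 4 -d-> 4 -c-> 4 -d-> 4 -c-> 4
First repeat at step 2: 4 was already visited.

So i = 1, j = 2, giving x = w[0:1] = c, y = w[1:2] = c, z = w[2:8] = dddcdc.
Check: |xy| = 2 ≤ 5 and |y| = 1 ≥ 1. Reading y takes D from 4 back to 4, so every xyⁱz is accepted.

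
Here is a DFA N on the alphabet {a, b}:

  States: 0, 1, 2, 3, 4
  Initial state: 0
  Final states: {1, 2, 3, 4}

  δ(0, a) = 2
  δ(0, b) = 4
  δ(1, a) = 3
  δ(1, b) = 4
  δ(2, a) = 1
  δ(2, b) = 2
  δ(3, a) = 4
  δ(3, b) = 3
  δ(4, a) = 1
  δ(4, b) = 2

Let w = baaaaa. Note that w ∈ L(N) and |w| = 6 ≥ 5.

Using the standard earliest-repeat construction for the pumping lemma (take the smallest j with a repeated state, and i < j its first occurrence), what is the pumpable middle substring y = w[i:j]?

State sequence: 0 -b-> 4 -a-> 1 -a-> 3 -a-> 4 -a-> 1 -a-> 3
First repeat at step 4: 4 was already visited.

So i = 1, j = 4, giving x = w[0:1] = b, y = w[1:4] = aaa, z = w[4:6] = aa.
Check: |xy| = 4 ≤ 5 and |y| = 3 ≥ 1. Reading y takes N from 4 back to 4, so every xyⁱz is accepted.

aaa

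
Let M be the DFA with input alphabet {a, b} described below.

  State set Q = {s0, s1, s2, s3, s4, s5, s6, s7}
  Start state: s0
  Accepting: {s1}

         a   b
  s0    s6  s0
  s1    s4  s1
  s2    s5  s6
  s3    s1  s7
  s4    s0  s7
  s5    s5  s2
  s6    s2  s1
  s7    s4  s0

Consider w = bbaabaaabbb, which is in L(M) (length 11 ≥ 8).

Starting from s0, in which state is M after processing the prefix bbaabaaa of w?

s5

State sequence: s0 -b-> s0 -b-> s0 -a-> s6 -a-> s2 -b-> s6 -a-> s2 -a-> s5 -a-> s5

After reading 8 characters, M is in state s5.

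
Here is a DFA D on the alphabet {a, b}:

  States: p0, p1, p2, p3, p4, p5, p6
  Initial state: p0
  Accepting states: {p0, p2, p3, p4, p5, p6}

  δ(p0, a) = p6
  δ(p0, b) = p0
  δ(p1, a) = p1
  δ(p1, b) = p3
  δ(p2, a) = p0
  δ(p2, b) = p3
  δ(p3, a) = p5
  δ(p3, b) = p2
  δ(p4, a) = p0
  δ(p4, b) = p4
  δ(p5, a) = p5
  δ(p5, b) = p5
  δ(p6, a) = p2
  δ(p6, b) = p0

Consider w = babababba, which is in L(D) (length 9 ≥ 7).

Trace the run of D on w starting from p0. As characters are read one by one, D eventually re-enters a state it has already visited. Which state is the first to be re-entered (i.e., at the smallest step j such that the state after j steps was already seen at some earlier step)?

p0

State sequence: p0 -b-> p0 -a-> p6 -b-> p0 -a-> p6 -b-> p0 -a-> p6 -b-> p0 -b-> p0 -a-> p6
First repeat at step 1: p0 was already visited.

The earliest repeat is at step j = 1: D is in p0, which it already visited at step i = 0.
Since D has 7 states, any run of length ≥ 7 visits 7+1 states, so by pigeonhole some state repeats within the first 7 steps — that repeat gives the pumpable loop.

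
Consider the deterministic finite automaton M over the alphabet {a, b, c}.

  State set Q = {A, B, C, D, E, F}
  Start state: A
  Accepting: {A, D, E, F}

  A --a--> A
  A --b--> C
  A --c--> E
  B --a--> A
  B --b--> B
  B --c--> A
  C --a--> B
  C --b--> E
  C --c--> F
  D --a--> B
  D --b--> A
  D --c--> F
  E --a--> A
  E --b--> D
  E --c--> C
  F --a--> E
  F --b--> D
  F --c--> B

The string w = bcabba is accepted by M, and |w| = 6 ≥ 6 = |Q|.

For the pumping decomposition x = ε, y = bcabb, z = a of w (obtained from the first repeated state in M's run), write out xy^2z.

bcabbbcabba

xy^2z = ε·bcabb·bcabb·a = bcabbbcabba.
Reading y = bcabb takes M from A back to A, so after x·y·y the machine is still in A, and z then leads to the accepting state A. Hence bcabbbcabba ∈ L(M).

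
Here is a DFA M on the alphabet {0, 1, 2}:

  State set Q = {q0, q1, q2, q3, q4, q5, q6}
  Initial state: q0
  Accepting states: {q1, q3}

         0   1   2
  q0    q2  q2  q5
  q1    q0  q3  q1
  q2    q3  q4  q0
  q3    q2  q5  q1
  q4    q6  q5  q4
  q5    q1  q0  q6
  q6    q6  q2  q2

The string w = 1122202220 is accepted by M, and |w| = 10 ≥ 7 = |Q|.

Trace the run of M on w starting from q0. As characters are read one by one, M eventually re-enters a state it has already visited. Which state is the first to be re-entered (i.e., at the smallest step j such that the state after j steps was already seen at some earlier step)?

q4

State sequence: q0 -1-> q2 -1-> q4 -2-> q4 -2-> q4 -2-> q4 -0-> q6 -2-> q2 -2-> q0 -2-> q5 -0-> q1
First repeat at step 3: q4 was already visited.

The earliest repeat is at step j = 3: M is in q4, which it already visited at step i = 2.
The DFA has 7 states, so the proof of the pumping lemma guarantees a repeated state among the first 7+1 visited; the segment between the two visits is the pumpable y.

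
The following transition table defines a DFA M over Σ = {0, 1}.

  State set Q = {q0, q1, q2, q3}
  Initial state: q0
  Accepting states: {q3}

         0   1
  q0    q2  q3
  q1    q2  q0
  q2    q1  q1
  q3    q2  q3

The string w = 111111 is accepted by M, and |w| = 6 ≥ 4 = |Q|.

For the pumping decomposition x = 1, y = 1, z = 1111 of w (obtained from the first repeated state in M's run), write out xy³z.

11111111

xy^3z = 1·1·1·1·1111 = 11111111.
Reading y = 1 takes M from q3 back to q3, so after x·y·y·y the machine is still in q3, and z then leads to the accepting state q3. Hence 11111111 ∈ L(M).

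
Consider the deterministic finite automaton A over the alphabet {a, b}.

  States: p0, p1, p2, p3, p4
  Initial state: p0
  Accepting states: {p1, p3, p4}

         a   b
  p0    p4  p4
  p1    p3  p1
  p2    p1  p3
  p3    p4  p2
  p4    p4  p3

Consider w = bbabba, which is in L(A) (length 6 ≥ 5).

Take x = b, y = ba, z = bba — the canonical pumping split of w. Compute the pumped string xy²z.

xy^2z = b·ba·ba·bba = bbababba.
Reading y = ba takes A from p4 back to p4, so after x·y·y the machine is still in p4, and z then leads to the accepting state p1. Hence bbababba ∈ L(A).

bbababba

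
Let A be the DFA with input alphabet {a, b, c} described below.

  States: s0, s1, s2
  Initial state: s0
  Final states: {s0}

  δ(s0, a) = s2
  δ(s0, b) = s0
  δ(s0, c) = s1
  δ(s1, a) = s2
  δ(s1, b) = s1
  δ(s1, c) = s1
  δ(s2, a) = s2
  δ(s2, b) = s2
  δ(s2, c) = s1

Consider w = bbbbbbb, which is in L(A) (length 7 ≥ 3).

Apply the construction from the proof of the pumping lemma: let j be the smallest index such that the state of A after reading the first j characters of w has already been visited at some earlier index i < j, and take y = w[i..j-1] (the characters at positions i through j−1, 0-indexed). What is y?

b

Run of A on w = b b b b b b b:
  step 0: s0  (start)
  step 1: s0  (read b: s0→s0)   ← first repeat (s0 seen earlier)
  step 2: s0  (read b: s0→s0)
  step 3: s0  (read b: s0→s0)
  step 4: s0  (read b: s0→s0)
  step 5: s0  (read b: s0→s0)
  step 6: s0  (read b: s0→s0)
  step 7: s0  (read b: s0→s0)

So i = 0, j = 1, giving x = w[0:0] = ε, y = w[0:1] = b, z = w[1:7] = bbbbbb.
Check: |xy| = 1 ≤ 3 and |y| = 1 ≥ 1. Reading y takes A from s0 back to s0, so every xyⁱz is accepted.
Pumping length from the standard proof: p = 3 (the number of states). The repeated state found above gives |xy| = j ≤ 3 and |y| = j − i ≥ 1.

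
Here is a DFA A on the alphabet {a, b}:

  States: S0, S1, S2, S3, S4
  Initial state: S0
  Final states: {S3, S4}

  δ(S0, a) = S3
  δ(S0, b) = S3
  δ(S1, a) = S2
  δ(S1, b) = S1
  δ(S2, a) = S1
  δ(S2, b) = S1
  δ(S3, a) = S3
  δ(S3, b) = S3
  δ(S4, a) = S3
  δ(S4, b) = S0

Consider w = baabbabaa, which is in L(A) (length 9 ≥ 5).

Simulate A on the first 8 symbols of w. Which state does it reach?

S3

Run of A on the first 8 characters of w = b a a b b a b a:
  step 0: S0  (start)
  step 1: S3  (read b: S0→S3)
  step 2: S3  (read a: S3→S3)
  step 3: S3  (read a: S3→S3)
  step 4: S3  (read b: S3→S3)
  step 5: S3  (read b: S3→S3)
  step 6: S3  (read a: S3→S3)
  step 7: S3  (read b: S3→S3)
  step 8: S3  (read a: S3→S3)

After reading 8 characters, A is in state S3.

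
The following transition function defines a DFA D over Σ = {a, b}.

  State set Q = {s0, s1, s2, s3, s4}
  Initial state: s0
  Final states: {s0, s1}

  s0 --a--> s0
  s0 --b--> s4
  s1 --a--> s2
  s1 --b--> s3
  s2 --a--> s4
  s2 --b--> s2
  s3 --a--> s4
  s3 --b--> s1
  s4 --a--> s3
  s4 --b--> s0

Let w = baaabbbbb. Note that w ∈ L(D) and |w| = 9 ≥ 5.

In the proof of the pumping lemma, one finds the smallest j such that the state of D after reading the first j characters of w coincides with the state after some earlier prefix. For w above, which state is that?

s4

Run of D on w = b a a a b b b b b:
  step 0: s0  (start)
  step 1: s4  (read b: s0→s4)
  step 2: s3  (read a: s4→s3)
  step 3: s4  (read a: s3→s4)   ← first repeat (s4 seen earlier)
  step 4: s3  (read a: s4→s3)
  step 5: s1  (read b: s3→s1)
  step 6: s3  (read b: s1→s3)
  step 7: s1  (read b: s3→s1)
  step 8: s3  (read b: s1→s3)
  step 9: s1  (read b: s3→s1)

The earliest repeat is at step j = 3: D is in s4, which it already visited at step i = 1.
With |Q| = 5, pigeonhole forces a state repeat no later than step 5; the substring read between the first and second visits to that state can be pumped.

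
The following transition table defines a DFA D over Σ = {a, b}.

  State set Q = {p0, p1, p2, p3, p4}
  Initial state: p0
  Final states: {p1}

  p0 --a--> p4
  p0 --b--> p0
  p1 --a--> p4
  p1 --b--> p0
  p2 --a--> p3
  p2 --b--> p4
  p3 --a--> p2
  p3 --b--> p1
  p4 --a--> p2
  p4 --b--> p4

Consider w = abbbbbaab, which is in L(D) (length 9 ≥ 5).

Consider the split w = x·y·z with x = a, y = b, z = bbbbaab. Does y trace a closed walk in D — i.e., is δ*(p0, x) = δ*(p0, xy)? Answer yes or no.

yes

State sequence: p0 -a-> p4 -b-> p4

After x (step 1): p4. After xy (step 2): p4.
They match, so y = b drives D around a cycle from p4 back to itself; pumping y any number of times keeps D in p4 before reading z, and xyⁱz ∈ L(D) for every i ≥ 0.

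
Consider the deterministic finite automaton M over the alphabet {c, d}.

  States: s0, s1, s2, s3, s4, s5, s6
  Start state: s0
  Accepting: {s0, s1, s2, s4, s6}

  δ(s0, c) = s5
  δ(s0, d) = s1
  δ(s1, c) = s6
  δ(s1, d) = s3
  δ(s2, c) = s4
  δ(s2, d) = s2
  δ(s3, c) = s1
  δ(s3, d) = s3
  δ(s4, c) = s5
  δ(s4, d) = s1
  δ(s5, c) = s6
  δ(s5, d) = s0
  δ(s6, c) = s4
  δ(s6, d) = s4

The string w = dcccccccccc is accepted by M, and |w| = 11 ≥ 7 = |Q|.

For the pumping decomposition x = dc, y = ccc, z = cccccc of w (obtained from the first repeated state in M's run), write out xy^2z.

dccccccccccccc

xy^2z = dc·ccc·ccc·cccccc = dccccccccccccc.
Reading y = ccc takes M from s6 back to s6, so after x·y·y the machine is still in s6, and z then leads to the accepting state s6. Hence dccccccccccccc ∈ L(M).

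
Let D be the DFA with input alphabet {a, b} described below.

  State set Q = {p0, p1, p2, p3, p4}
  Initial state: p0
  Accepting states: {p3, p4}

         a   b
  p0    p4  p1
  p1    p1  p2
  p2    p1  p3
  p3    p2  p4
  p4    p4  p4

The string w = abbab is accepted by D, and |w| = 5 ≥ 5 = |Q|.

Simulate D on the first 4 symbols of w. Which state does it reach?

Run of D on the first 4 characters of w = a b b a:
  step 0: p0  (start)
  step 1: p4  (read a: p0→p4)
  step 2: p4  (read b: p4→p4)
  step 3: p4  (read b: p4→p4)
  step 4: p4  (read a: p4→p4)

After reading 4 characters, D is in state p4.

p4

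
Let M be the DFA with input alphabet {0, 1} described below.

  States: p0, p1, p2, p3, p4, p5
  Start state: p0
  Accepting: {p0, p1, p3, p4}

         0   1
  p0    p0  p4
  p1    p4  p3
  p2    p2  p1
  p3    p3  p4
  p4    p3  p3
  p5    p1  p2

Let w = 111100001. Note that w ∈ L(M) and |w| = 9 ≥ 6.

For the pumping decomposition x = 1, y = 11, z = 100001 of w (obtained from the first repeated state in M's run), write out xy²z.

xy^2z = 1·11·11·100001 = 11111100001.
Reading y = 11 takes M from p4 back to p4, so after x·y·y the machine is still in p4, and z then leads to the accepting state p4. Hence 11111100001 ∈ L(M).

11111100001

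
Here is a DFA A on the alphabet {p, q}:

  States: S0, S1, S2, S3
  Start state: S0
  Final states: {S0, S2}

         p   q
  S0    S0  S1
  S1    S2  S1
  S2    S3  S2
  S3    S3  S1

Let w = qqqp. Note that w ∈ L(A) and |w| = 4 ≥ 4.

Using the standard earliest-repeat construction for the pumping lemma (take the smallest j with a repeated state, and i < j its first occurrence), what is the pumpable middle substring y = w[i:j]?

q

State sequence: S0 -q-> S1 -q-> S1 -q-> S1 -p-> S2
First repeat at step 2: S1 was already visited.

So i = 1, j = 2, giving x = w[0:1] = q, y = w[1:2] = q, z = w[2:4] = qp.
Check: |xy| = 2 ≤ 4 and |y| = 1 ≥ 1. Reading y takes A from S1 back to S1, so every xyⁱz is accepted.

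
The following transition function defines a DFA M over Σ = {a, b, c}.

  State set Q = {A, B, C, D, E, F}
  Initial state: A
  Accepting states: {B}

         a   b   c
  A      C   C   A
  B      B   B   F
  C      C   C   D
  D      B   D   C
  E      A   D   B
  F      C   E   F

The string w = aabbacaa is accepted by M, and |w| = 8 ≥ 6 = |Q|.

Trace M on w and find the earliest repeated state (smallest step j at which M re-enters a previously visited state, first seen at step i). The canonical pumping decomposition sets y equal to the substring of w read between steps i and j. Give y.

State sequence: A -a-> C -a-> C -b-> C -b-> C -a-> C -c-> D -a-> B -a-> B
First repeat at step 2: C was already visited.

So i = 1, j = 2, giving x = w[0:1] = a, y = w[1:2] = a, z = w[2:8] = bbacaa.
Check: |xy| = 2 ≤ 6 and |y| = 1 ≥ 1. Reading y takes M from C back to C, so every xyⁱz is accepted.
With |Q| = 6, pigeonhole forces a state repeat no later than step 6; the substring read between the first and second visits to that state can be pumped.

a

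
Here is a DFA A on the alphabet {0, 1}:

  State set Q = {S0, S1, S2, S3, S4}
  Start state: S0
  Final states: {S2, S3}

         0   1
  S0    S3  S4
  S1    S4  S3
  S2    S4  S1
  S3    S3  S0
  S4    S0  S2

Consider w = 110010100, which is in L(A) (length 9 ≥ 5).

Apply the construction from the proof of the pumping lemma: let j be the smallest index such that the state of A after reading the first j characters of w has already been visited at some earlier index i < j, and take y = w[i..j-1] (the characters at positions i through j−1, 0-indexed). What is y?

10

Run of A on w = 1 1 0 0 1 0 1 0 0:
  step 0: S0  (start)
  step 1: S4  (read 1: S0→S4)
  step 2: S2  (read 1: S4→S2)
  step 3: S4  (read 0: S2→S4)   ← first repeat (S4 seen earlier)
  step 4: S0  (read 0: S4→S0)
  step 5: S4  (read 1: S0→S4)
  step 6: S0  (read 0: S4→S0)
  step 7: S4  (read 1: S0→S4)
  step 8: S0  (read 0: S4→S0)
  step 9: S3  (read 0: S0→S3)

So i = 1, j = 3, giving x = w[0:1] = 1, y = w[1:3] = 10, z = w[3:9] = 010100.
Check: |xy| = 3 ≤ 5 and |y| = 2 ≥ 1. Reading y takes A from S4 back to S4, so every xyⁱz is accepted.
Pumping length from the standard proof: p = 5 (the number of states). The repeated state found above gives |xy| = j ≤ 5 and |y| = j − i ≥ 1.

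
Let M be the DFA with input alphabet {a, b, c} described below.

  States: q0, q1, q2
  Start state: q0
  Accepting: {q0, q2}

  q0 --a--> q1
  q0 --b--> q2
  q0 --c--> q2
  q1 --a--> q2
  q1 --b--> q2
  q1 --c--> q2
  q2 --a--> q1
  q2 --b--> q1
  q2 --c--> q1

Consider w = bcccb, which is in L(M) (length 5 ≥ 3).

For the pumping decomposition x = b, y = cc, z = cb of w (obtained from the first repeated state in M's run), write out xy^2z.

bcccccb

xy^2z = b·cc·cc·cb = bcccccb.
Reading y = cc takes M from q2 back to q2, so after x·y·y the machine is still in q2, and z then leads to the accepting state q2. Hence bcccccb ∈ L(M).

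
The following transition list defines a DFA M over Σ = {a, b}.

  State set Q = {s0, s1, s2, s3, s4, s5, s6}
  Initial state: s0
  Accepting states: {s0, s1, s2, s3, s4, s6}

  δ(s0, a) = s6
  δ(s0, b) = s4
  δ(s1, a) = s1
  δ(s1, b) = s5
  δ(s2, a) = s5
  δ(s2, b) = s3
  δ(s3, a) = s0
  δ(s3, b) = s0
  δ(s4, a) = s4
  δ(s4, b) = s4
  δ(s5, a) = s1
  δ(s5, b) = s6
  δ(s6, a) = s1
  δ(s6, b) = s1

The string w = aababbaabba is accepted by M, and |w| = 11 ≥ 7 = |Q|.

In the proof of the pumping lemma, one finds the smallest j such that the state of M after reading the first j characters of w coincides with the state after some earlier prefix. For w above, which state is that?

s1

State sequence: s0 -a-> s6 -a-> s1 -b-> s5 -a-> s1 -b-> s5 -b-> s6 -a-> s1 -a-> s1 -b-> s5 -b-> s6 -a-> s1
First repeat at step 4: s1 was already visited.

The earliest repeat is at step j = 4: M is in s1, which it already visited at step i = 2.
With |Q| = 7, pigeonhole forces a state repeat no later than step 7; the substring read between the first and second visits to that state can be pumped.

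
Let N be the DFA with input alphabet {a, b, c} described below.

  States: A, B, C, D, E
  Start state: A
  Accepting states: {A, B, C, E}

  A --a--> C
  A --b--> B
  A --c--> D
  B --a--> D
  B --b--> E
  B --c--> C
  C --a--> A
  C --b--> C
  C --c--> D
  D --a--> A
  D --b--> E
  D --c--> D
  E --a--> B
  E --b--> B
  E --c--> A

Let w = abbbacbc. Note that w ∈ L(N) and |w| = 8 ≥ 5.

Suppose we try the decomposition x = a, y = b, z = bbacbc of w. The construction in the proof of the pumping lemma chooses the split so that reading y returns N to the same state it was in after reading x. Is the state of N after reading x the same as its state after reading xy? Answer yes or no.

yes

State sequence: A -a-> C -b-> C

After x (step 1): C. After xy (step 2): C.
They match, so y = b drives N around a cycle from C back to itself; pumping y any number of times keeps N in C before reading z, and xyⁱz ∈ L(N) for every i ≥ 0.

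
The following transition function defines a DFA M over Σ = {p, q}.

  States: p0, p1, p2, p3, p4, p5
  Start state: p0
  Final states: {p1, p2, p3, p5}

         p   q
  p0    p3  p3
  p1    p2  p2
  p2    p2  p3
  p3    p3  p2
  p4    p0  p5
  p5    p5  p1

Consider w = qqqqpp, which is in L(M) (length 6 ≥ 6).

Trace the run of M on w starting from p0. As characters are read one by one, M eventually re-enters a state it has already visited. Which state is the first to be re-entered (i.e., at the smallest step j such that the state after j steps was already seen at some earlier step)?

Run of M on w = q q q q p p:
  step 0: p0  (start)
  step 1: p3  (read q: p0→p3)
  step 2: p2  (read q: p3→p2)
  step 3: p3  (read q: p2→p3)   ← first repeat (p3 seen earlier)
  step 4: p2  (read q: p3→p2)
  step 5: p2  (read p: p2→p2)
  step 6: p2  (read p: p2→p2)

The earliest repeat is at step j = 3: M is in p3, which it already visited at step i = 1.

p3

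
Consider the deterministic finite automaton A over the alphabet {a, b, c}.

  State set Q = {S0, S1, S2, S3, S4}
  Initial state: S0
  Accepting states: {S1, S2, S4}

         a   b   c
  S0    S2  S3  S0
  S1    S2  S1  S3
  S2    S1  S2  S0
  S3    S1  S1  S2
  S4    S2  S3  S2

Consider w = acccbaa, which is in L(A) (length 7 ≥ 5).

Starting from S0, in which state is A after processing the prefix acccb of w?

State sequence: S0 -a-> S2 -c-> S0 -c-> S0 -c-> S0 -b-> S3

After reading 5 characters, A is in state S3.

S3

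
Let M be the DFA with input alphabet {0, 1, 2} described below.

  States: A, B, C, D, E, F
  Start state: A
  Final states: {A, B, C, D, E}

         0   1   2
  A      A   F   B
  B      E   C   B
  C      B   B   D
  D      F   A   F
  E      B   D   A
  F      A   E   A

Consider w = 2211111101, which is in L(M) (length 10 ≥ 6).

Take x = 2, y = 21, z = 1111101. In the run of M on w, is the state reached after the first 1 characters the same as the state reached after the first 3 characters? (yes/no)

no

Run of M on the first 3 characters of w = 2 2 1:
  step 0: A  (start)
  step 1: B  (read 2: A→B)
  step 2: B  (read 2: B→B)
  step 3: C  (read 1: B→C)

After x (step 1): B. After xy (step 3): C.
They differ (B ≠ C), so y is not a cycle from the state after x; this split is not the one the pumping-lemma construction produces, and pumping y need not keep the string in L(M).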